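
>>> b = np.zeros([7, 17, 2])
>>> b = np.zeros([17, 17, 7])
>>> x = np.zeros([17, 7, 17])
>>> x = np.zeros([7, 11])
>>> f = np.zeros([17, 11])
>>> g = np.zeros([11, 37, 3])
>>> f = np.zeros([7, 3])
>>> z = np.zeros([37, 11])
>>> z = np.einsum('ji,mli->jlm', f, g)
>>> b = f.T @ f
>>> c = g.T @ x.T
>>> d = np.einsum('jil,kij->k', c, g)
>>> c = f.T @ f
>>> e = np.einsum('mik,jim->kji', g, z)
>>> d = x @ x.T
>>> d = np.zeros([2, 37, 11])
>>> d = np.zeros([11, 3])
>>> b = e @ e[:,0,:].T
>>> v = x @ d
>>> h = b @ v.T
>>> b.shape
(3, 7, 3)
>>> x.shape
(7, 11)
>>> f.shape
(7, 3)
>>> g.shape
(11, 37, 3)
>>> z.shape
(7, 37, 11)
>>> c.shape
(3, 3)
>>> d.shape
(11, 3)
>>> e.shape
(3, 7, 37)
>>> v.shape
(7, 3)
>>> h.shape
(3, 7, 7)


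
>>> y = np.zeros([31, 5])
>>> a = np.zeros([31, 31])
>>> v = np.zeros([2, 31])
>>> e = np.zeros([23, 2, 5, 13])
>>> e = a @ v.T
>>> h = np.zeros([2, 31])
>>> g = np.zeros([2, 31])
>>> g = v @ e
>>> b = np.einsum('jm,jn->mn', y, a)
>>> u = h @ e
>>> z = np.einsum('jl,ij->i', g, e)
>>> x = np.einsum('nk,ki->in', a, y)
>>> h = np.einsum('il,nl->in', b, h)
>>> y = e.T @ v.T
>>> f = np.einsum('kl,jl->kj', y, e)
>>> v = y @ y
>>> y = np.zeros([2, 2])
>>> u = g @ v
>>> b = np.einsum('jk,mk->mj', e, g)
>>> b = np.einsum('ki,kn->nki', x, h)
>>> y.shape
(2, 2)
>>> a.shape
(31, 31)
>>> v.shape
(2, 2)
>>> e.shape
(31, 2)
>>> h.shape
(5, 2)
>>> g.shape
(2, 2)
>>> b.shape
(2, 5, 31)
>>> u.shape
(2, 2)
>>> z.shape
(31,)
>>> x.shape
(5, 31)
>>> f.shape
(2, 31)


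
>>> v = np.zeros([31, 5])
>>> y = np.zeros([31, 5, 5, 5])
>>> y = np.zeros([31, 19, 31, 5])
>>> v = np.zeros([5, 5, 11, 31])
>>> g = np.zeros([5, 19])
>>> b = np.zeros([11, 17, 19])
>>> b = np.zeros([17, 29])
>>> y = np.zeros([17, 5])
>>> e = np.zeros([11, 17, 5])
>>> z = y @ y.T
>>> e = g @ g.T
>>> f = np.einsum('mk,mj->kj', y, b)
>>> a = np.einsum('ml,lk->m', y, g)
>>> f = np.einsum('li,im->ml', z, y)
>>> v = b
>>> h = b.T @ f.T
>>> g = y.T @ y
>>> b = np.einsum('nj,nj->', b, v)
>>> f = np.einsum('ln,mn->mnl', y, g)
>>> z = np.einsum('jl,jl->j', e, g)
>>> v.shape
(17, 29)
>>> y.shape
(17, 5)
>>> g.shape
(5, 5)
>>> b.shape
()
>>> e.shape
(5, 5)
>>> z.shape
(5,)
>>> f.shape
(5, 5, 17)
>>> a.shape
(17,)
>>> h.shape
(29, 5)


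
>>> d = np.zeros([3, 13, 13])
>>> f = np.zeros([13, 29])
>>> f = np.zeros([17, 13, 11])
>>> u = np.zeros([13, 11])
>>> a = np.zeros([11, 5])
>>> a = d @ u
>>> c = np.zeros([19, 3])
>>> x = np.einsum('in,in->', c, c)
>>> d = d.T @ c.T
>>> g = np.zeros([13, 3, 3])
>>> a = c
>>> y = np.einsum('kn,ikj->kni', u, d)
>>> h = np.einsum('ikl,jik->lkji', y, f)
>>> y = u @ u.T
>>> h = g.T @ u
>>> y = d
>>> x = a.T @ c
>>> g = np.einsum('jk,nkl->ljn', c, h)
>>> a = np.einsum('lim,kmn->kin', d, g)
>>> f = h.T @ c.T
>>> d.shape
(13, 13, 19)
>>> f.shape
(11, 3, 19)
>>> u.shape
(13, 11)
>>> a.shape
(11, 13, 3)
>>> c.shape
(19, 3)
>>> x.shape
(3, 3)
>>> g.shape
(11, 19, 3)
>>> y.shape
(13, 13, 19)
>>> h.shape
(3, 3, 11)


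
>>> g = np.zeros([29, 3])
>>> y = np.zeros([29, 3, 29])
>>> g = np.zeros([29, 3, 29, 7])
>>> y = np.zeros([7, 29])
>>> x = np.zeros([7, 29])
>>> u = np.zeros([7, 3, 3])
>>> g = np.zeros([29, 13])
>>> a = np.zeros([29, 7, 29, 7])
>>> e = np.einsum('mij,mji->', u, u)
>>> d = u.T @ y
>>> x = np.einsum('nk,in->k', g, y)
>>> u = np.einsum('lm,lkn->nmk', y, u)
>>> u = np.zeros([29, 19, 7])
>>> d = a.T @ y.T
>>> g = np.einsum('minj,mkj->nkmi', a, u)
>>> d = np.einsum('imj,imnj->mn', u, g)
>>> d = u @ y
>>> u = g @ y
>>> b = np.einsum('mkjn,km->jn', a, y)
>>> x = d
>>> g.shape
(29, 19, 29, 7)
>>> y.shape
(7, 29)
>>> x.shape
(29, 19, 29)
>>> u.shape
(29, 19, 29, 29)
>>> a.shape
(29, 7, 29, 7)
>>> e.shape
()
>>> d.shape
(29, 19, 29)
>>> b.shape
(29, 7)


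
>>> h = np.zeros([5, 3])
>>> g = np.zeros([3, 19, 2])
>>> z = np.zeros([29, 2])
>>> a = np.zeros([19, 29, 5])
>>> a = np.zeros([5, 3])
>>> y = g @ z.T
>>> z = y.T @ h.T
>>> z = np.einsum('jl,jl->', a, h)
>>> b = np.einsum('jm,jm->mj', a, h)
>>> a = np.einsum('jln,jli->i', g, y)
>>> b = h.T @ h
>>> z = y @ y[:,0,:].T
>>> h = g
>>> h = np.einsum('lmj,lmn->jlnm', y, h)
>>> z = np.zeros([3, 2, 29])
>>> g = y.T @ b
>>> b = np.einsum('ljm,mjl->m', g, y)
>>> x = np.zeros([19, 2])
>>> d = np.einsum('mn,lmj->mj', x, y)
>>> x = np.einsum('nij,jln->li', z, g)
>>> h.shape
(29, 3, 2, 19)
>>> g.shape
(29, 19, 3)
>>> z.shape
(3, 2, 29)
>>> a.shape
(29,)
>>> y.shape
(3, 19, 29)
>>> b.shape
(3,)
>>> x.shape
(19, 2)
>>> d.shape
(19, 29)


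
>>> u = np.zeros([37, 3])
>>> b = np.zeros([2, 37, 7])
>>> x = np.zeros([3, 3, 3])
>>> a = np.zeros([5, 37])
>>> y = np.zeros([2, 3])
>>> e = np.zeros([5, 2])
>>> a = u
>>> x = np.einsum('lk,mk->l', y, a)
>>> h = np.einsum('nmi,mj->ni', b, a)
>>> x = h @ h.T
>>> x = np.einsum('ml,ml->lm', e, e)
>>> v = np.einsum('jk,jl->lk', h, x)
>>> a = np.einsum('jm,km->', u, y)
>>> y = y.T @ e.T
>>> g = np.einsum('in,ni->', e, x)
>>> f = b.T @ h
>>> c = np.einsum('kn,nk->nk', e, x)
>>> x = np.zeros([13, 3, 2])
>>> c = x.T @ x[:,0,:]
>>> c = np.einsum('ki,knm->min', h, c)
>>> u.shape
(37, 3)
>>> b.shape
(2, 37, 7)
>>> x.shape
(13, 3, 2)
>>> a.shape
()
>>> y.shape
(3, 5)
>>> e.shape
(5, 2)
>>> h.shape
(2, 7)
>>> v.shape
(5, 7)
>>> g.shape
()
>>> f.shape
(7, 37, 7)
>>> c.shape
(2, 7, 3)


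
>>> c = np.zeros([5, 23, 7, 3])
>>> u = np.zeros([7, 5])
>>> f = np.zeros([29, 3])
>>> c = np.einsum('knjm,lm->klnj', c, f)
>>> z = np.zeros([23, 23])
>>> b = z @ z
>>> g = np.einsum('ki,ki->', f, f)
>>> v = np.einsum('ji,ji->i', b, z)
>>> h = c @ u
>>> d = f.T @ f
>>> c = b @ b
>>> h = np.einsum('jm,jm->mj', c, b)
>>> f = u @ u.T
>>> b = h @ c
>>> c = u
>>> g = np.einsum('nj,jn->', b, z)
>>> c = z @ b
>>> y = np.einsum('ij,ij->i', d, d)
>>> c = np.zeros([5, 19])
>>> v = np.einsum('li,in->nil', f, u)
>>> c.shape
(5, 19)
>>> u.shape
(7, 5)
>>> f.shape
(7, 7)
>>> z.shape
(23, 23)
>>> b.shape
(23, 23)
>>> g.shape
()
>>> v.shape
(5, 7, 7)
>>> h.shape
(23, 23)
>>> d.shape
(3, 3)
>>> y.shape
(3,)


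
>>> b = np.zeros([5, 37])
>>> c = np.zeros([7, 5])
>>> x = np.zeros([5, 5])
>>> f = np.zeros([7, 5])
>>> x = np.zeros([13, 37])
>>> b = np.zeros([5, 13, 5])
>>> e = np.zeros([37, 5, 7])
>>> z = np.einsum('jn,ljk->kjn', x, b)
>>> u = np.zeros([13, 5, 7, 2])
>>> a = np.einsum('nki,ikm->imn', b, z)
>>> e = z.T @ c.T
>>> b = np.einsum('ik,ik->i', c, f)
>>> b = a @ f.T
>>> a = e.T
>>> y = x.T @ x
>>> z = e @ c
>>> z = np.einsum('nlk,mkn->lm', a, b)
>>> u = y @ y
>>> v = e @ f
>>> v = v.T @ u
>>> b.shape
(5, 37, 7)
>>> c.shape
(7, 5)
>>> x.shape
(13, 37)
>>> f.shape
(7, 5)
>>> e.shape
(37, 13, 7)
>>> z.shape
(13, 5)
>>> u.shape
(37, 37)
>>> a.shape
(7, 13, 37)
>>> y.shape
(37, 37)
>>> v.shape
(5, 13, 37)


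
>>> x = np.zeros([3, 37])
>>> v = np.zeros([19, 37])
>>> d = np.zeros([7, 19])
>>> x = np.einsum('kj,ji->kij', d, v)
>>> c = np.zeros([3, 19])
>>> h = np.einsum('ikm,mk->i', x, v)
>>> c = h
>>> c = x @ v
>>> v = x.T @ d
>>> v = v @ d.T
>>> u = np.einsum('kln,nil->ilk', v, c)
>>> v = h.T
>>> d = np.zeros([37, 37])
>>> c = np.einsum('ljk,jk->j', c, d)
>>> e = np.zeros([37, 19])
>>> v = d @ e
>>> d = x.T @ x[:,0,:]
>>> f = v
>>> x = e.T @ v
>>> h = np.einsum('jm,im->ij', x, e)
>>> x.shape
(19, 19)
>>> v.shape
(37, 19)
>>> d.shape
(19, 37, 19)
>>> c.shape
(37,)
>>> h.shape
(37, 19)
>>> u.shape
(37, 37, 19)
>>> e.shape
(37, 19)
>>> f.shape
(37, 19)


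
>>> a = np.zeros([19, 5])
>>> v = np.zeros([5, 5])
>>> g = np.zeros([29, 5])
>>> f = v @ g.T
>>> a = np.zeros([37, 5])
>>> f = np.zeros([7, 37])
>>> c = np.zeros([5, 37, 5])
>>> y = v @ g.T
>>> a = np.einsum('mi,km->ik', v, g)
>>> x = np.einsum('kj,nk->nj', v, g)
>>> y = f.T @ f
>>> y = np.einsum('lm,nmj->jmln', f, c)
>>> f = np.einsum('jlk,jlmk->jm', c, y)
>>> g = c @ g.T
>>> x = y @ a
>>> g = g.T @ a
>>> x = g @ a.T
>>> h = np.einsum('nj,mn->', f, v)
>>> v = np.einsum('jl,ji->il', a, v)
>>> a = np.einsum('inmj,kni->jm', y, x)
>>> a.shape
(5, 7)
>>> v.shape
(5, 29)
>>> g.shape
(29, 37, 29)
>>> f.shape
(5, 7)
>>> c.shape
(5, 37, 5)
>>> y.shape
(5, 37, 7, 5)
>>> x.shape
(29, 37, 5)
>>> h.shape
()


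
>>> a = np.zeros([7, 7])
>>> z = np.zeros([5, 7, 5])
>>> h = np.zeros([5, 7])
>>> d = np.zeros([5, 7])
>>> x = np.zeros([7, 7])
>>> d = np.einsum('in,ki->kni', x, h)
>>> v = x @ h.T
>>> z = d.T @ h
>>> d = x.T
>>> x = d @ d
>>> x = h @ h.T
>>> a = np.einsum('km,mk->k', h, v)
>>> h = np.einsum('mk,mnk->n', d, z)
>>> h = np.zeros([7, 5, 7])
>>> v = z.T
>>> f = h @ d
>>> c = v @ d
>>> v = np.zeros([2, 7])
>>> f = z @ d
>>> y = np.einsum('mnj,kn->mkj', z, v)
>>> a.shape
(5,)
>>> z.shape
(7, 7, 7)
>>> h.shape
(7, 5, 7)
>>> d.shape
(7, 7)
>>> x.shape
(5, 5)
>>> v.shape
(2, 7)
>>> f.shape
(7, 7, 7)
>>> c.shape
(7, 7, 7)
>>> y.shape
(7, 2, 7)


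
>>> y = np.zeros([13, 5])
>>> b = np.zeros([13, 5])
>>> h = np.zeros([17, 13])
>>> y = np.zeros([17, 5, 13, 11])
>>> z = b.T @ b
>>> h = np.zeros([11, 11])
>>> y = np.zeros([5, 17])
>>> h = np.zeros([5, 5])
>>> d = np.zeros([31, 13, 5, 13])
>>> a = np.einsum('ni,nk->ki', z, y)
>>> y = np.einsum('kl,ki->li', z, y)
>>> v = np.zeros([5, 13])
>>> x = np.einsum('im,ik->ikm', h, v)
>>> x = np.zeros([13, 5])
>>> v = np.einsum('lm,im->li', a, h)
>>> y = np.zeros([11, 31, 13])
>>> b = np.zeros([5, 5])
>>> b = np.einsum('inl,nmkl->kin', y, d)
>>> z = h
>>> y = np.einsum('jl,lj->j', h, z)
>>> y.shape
(5,)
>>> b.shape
(5, 11, 31)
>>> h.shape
(5, 5)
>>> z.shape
(5, 5)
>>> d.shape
(31, 13, 5, 13)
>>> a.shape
(17, 5)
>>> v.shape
(17, 5)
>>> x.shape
(13, 5)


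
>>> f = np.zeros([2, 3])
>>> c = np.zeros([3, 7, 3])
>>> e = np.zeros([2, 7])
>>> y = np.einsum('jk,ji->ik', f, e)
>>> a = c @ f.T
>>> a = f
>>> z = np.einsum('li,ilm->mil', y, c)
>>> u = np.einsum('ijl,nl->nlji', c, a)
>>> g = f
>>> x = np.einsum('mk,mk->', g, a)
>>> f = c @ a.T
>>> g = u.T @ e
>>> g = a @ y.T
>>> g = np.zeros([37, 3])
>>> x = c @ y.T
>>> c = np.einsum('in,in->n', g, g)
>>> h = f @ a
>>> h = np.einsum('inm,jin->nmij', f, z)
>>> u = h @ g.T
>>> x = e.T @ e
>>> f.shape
(3, 7, 2)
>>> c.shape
(3,)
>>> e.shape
(2, 7)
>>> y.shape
(7, 3)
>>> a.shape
(2, 3)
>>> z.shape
(3, 3, 7)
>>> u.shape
(7, 2, 3, 37)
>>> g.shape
(37, 3)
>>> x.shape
(7, 7)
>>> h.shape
(7, 2, 3, 3)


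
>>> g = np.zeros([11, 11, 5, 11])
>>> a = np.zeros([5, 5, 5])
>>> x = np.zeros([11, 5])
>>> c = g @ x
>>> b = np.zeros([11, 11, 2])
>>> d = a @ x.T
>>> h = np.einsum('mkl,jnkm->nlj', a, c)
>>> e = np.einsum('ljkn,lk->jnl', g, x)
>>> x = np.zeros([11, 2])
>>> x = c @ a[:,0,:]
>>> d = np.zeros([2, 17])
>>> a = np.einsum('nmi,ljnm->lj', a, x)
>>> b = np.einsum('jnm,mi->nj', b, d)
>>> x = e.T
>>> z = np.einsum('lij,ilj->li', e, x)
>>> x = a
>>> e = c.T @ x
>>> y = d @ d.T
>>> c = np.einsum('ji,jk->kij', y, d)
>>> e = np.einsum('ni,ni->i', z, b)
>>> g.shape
(11, 11, 5, 11)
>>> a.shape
(11, 11)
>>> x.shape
(11, 11)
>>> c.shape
(17, 2, 2)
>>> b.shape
(11, 11)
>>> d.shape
(2, 17)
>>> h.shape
(11, 5, 11)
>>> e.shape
(11,)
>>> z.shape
(11, 11)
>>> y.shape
(2, 2)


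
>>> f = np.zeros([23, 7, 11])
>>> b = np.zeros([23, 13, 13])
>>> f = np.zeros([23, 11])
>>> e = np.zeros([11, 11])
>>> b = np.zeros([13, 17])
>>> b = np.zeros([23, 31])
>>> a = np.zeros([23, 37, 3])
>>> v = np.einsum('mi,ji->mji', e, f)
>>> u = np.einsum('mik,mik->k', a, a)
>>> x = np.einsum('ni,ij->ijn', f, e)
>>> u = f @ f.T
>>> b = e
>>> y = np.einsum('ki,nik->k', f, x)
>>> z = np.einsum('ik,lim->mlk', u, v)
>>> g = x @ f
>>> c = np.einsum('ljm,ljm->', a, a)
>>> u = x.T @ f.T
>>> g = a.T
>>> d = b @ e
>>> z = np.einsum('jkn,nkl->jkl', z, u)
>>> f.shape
(23, 11)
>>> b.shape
(11, 11)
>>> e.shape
(11, 11)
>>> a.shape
(23, 37, 3)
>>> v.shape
(11, 23, 11)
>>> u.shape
(23, 11, 23)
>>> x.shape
(11, 11, 23)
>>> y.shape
(23,)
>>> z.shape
(11, 11, 23)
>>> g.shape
(3, 37, 23)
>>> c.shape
()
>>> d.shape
(11, 11)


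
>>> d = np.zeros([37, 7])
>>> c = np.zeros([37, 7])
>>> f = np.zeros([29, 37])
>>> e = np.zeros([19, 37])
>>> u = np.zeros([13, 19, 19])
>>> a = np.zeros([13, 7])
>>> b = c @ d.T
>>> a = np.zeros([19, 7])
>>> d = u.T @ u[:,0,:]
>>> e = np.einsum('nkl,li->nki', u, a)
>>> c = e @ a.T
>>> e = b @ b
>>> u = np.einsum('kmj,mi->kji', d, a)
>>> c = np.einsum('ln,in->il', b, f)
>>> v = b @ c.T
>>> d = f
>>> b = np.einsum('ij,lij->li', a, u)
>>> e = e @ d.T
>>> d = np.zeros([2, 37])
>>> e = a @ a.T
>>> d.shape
(2, 37)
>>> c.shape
(29, 37)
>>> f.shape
(29, 37)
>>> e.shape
(19, 19)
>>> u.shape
(19, 19, 7)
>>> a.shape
(19, 7)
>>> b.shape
(19, 19)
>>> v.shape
(37, 29)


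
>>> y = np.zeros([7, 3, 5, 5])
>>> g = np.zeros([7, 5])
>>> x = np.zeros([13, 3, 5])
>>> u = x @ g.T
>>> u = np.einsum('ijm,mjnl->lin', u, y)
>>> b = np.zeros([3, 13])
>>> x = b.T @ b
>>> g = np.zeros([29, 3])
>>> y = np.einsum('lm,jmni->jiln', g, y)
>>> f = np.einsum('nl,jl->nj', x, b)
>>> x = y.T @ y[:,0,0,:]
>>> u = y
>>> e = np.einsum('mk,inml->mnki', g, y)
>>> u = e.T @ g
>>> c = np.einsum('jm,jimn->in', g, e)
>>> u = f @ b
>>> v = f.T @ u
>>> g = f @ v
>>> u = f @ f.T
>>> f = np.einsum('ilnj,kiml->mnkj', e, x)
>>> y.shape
(7, 5, 29, 5)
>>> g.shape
(13, 13)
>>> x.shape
(5, 29, 5, 5)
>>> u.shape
(13, 13)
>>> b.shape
(3, 13)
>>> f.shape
(5, 3, 5, 7)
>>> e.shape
(29, 5, 3, 7)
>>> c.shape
(5, 7)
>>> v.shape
(3, 13)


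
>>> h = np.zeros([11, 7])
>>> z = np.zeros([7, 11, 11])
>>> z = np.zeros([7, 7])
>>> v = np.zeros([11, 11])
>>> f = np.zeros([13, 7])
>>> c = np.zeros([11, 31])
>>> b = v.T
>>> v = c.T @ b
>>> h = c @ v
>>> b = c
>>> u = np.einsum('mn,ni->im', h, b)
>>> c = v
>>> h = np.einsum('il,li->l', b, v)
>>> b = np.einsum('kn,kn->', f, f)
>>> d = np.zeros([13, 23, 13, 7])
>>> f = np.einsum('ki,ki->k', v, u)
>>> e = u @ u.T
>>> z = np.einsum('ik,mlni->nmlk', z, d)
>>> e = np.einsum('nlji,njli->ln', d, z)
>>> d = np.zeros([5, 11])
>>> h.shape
(31,)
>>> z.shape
(13, 13, 23, 7)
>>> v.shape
(31, 11)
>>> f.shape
(31,)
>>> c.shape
(31, 11)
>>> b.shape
()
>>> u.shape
(31, 11)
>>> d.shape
(5, 11)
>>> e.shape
(23, 13)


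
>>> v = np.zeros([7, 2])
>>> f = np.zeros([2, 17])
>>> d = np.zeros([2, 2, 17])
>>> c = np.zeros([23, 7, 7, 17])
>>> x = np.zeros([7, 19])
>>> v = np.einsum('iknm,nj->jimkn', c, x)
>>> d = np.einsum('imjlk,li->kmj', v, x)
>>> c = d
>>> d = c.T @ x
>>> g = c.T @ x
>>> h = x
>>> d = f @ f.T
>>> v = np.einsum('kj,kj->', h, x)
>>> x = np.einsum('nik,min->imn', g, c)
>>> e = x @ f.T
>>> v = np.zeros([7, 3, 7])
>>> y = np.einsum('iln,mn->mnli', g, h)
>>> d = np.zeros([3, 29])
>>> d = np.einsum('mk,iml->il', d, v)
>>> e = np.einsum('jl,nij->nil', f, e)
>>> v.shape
(7, 3, 7)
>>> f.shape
(2, 17)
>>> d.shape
(7, 7)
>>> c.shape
(7, 23, 17)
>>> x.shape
(23, 7, 17)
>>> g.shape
(17, 23, 19)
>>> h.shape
(7, 19)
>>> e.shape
(23, 7, 17)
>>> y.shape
(7, 19, 23, 17)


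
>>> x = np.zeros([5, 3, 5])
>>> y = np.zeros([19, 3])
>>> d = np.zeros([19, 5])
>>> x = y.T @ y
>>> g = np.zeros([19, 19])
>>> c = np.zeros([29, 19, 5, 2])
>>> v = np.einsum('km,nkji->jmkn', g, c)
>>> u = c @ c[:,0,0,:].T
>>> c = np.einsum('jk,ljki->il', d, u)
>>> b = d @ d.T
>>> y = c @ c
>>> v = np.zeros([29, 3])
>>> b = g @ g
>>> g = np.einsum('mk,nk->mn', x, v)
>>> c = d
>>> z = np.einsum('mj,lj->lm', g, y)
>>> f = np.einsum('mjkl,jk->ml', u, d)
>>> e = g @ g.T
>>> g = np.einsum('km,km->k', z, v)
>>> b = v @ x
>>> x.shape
(3, 3)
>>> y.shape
(29, 29)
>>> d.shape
(19, 5)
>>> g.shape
(29,)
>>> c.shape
(19, 5)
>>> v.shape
(29, 3)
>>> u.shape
(29, 19, 5, 29)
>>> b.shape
(29, 3)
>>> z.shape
(29, 3)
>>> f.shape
(29, 29)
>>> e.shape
(3, 3)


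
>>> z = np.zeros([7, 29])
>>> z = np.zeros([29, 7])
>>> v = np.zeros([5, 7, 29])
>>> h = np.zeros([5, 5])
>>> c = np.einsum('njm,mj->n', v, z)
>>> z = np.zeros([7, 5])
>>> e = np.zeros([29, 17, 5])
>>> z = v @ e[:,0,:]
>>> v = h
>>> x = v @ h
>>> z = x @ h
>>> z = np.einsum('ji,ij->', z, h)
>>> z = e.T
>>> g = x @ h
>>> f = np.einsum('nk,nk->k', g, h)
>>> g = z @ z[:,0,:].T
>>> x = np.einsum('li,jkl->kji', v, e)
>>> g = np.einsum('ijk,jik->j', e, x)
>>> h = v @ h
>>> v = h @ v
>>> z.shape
(5, 17, 29)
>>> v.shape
(5, 5)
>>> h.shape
(5, 5)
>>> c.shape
(5,)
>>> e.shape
(29, 17, 5)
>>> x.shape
(17, 29, 5)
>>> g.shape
(17,)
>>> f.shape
(5,)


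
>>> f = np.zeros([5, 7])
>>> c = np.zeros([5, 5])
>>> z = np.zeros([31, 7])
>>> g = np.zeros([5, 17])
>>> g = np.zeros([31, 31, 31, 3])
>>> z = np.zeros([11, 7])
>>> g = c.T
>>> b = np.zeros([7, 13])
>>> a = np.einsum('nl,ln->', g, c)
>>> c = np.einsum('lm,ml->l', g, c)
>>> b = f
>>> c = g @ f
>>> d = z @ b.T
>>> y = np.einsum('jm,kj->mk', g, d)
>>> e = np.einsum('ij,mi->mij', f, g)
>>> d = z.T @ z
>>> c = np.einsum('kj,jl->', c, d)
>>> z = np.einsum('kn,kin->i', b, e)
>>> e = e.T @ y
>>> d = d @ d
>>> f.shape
(5, 7)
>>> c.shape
()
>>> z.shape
(5,)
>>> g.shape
(5, 5)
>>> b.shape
(5, 7)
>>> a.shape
()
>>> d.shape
(7, 7)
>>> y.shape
(5, 11)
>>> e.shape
(7, 5, 11)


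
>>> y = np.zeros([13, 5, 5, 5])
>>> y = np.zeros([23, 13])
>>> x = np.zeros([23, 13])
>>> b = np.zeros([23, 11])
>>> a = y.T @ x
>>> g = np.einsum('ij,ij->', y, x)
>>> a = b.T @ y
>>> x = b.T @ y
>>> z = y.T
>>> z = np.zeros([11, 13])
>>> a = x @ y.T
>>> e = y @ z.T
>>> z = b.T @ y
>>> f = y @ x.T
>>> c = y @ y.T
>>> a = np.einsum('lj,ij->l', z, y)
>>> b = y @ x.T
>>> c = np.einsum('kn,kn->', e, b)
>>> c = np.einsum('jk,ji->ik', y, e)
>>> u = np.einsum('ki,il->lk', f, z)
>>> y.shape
(23, 13)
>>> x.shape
(11, 13)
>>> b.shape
(23, 11)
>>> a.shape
(11,)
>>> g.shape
()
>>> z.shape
(11, 13)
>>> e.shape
(23, 11)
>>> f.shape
(23, 11)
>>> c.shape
(11, 13)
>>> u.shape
(13, 23)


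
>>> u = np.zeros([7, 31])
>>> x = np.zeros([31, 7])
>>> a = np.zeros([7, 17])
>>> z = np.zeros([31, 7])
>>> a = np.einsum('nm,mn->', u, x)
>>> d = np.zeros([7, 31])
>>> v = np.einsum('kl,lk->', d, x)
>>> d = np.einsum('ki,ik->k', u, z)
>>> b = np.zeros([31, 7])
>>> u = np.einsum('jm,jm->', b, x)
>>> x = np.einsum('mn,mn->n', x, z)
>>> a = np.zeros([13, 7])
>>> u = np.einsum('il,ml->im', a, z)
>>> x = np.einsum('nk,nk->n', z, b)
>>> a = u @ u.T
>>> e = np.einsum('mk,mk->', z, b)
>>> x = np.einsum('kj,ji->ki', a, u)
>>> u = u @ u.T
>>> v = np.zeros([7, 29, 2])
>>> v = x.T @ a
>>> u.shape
(13, 13)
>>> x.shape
(13, 31)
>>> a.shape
(13, 13)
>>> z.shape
(31, 7)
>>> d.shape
(7,)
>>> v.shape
(31, 13)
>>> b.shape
(31, 7)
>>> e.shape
()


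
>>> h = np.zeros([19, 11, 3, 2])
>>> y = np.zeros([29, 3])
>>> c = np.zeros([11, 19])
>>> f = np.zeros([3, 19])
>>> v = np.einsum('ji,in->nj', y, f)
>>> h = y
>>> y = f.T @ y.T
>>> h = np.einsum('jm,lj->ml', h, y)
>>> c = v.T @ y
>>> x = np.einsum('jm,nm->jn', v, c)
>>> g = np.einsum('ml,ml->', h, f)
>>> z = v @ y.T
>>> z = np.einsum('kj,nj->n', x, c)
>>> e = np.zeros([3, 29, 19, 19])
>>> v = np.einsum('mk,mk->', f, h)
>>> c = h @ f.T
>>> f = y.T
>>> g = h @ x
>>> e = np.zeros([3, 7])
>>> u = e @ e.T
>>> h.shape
(3, 19)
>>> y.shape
(19, 29)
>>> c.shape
(3, 3)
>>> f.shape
(29, 19)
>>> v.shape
()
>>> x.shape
(19, 29)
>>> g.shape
(3, 29)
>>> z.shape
(29,)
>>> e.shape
(3, 7)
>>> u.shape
(3, 3)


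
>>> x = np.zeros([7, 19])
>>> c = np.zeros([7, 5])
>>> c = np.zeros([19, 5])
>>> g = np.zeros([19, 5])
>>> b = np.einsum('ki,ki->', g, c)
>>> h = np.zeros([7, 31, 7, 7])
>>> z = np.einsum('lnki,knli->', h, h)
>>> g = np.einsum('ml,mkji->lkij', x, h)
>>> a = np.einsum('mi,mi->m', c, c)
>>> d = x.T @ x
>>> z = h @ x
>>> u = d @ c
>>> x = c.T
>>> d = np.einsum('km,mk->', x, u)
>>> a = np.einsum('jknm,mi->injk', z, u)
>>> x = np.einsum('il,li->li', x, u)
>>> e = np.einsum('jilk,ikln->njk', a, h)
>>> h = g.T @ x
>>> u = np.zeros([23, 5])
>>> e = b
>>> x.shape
(19, 5)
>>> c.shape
(19, 5)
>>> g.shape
(19, 31, 7, 7)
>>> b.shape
()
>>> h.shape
(7, 7, 31, 5)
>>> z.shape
(7, 31, 7, 19)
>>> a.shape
(5, 7, 7, 31)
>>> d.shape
()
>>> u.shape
(23, 5)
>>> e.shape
()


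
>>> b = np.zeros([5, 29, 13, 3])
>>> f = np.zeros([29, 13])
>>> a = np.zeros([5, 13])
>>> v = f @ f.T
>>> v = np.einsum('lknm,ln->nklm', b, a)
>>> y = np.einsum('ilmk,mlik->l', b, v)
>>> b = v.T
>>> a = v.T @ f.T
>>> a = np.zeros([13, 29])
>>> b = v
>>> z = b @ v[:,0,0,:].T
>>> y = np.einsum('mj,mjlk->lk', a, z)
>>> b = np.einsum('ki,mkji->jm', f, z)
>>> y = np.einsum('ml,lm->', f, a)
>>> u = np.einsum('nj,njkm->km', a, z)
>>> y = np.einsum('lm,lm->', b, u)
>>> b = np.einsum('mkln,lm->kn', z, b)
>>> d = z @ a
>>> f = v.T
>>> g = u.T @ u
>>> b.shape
(29, 13)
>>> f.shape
(3, 5, 29, 13)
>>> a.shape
(13, 29)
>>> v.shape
(13, 29, 5, 3)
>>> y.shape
()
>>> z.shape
(13, 29, 5, 13)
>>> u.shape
(5, 13)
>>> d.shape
(13, 29, 5, 29)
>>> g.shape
(13, 13)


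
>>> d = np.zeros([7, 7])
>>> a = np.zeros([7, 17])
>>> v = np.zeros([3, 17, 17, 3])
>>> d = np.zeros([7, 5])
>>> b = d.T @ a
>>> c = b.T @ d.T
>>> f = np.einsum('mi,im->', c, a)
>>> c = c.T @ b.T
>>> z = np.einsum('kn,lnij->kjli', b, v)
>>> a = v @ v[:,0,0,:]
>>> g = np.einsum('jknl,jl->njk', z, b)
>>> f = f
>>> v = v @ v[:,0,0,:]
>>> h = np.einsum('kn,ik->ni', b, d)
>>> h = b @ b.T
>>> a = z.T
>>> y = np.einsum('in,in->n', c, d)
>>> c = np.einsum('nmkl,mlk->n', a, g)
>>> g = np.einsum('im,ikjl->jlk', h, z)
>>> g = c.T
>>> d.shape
(7, 5)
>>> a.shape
(17, 3, 3, 5)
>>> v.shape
(3, 17, 17, 3)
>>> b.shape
(5, 17)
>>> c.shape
(17,)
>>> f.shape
()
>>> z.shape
(5, 3, 3, 17)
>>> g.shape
(17,)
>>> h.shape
(5, 5)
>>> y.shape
(5,)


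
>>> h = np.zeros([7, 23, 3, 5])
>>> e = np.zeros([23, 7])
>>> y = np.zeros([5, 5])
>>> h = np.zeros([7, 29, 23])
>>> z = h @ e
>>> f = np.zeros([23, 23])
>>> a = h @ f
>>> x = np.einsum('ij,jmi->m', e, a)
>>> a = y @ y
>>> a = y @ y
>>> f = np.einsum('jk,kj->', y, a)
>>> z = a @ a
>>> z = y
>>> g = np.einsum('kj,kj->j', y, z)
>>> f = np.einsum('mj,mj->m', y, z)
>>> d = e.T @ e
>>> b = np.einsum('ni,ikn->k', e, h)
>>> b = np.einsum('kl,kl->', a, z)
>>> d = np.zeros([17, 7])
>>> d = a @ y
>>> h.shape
(7, 29, 23)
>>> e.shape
(23, 7)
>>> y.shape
(5, 5)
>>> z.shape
(5, 5)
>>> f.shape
(5,)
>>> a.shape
(5, 5)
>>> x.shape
(29,)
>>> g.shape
(5,)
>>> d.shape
(5, 5)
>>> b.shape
()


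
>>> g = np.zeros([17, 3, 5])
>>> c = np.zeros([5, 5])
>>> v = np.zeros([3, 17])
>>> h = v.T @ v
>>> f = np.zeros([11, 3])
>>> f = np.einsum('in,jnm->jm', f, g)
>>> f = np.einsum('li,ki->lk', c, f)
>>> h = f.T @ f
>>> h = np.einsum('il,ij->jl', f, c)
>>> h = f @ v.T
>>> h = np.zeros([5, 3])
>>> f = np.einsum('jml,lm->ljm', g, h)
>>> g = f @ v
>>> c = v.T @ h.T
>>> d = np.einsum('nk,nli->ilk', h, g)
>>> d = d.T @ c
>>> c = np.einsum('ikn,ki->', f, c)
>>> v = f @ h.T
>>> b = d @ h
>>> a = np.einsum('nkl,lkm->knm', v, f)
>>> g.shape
(5, 17, 17)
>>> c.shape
()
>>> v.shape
(5, 17, 5)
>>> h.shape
(5, 3)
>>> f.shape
(5, 17, 3)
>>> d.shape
(3, 17, 5)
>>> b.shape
(3, 17, 3)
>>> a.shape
(17, 5, 3)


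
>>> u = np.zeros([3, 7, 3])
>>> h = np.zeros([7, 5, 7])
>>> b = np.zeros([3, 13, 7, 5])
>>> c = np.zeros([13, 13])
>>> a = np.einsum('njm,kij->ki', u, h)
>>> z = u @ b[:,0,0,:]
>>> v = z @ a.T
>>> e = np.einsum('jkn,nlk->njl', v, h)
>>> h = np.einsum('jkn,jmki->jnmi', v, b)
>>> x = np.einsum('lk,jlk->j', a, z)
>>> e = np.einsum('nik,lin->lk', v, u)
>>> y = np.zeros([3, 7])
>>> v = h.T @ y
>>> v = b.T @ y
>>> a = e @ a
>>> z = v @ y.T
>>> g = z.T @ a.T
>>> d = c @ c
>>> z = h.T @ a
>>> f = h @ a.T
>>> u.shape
(3, 7, 3)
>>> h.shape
(3, 7, 13, 5)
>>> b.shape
(3, 13, 7, 5)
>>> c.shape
(13, 13)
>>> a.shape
(3, 5)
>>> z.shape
(5, 13, 7, 5)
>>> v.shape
(5, 7, 13, 7)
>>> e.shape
(3, 7)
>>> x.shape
(3,)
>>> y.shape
(3, 7)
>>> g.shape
(3, 13, 7, 3)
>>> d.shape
(13, 13)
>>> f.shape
(3, 7, 13, 3)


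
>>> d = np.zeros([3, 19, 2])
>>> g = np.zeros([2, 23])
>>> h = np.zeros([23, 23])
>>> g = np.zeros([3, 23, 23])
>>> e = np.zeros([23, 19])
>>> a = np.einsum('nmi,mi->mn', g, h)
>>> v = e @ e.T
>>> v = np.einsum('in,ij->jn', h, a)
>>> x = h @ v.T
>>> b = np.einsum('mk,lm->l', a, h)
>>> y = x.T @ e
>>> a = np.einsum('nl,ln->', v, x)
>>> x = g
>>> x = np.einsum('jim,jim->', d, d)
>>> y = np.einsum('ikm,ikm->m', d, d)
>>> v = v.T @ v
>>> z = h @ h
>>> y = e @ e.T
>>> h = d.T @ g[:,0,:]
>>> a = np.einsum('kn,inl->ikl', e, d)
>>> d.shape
(3, 19, 2)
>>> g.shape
(3, 23, 23)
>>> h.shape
(2, 19, 23)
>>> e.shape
(23, 19)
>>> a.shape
(3, 23, 2)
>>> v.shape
(23, 23)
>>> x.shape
()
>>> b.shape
(23,)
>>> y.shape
(23, 23)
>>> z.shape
(23, 23)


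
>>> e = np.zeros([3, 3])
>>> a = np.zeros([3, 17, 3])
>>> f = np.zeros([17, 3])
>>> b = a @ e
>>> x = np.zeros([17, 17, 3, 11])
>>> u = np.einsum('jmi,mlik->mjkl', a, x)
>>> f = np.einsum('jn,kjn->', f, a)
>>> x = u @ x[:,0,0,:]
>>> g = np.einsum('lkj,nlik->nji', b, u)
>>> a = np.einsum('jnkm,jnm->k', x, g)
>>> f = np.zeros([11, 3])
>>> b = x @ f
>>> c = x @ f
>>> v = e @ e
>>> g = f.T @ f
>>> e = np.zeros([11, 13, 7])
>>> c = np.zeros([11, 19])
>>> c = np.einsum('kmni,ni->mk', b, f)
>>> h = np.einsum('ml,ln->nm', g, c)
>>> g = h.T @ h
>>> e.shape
(11, 13, 7)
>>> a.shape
(11,)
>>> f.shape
(11, 3)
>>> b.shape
(17, 3, 11, 3)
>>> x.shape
(17, 3, 11, 11)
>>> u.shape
(17, 3, 11, 17)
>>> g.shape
(3, 3)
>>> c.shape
(3, 17)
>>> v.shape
(3, 3)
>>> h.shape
(17, 3)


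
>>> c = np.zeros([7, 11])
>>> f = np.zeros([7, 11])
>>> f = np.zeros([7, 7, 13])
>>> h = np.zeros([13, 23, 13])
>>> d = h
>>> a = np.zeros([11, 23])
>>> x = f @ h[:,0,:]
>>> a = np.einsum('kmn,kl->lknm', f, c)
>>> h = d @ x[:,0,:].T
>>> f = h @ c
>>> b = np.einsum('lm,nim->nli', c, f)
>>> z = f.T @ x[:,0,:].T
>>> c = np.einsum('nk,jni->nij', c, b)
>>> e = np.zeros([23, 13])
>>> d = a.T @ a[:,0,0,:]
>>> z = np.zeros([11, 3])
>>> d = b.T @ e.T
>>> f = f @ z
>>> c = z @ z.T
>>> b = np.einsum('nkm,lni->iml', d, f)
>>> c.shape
(11, 11)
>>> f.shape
(13, 23, 3)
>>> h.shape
(13, 23, 7)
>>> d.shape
(23, 7, 23)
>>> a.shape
(11, 7, 13, 7)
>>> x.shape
(7, 7, 13)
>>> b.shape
(3, 23, 13)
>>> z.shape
(11, 3)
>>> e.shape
(23, 13)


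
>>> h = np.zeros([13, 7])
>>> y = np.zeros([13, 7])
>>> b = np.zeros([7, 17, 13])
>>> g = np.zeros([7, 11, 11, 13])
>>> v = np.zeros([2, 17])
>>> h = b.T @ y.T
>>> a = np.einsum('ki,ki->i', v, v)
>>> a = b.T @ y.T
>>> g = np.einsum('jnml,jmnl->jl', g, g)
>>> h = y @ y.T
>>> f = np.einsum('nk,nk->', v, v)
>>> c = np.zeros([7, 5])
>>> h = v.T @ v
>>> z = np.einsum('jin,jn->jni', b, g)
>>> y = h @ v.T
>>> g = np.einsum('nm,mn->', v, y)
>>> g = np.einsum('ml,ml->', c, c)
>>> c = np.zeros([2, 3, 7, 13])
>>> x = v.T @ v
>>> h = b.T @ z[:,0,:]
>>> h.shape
(13, 17, 17)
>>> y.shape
(17, 2)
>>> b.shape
(7, 17, 13)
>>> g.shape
()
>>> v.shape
(2, 17)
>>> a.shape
(13, 17, 13)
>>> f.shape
()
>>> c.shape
(2, 3, 7, 13)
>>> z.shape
(7, 13, 17)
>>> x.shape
(17, 17)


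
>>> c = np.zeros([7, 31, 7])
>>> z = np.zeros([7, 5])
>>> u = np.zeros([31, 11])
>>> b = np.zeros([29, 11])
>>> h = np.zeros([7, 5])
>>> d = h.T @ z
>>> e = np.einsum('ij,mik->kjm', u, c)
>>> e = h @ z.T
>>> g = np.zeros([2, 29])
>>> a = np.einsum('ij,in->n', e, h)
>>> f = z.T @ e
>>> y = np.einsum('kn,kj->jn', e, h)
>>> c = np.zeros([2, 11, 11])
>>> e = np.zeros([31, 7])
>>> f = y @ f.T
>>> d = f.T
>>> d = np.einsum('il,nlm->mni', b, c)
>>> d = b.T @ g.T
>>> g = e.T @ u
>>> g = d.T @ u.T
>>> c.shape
(2, 11, 11)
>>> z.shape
(7, 5)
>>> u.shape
(31, 11)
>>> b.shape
(29, 11)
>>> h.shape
(7, 5)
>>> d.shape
(11, 2)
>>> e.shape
(31, 7)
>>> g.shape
(2, 31)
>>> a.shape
(5,)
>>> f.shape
(5, 5)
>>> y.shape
(5, 7)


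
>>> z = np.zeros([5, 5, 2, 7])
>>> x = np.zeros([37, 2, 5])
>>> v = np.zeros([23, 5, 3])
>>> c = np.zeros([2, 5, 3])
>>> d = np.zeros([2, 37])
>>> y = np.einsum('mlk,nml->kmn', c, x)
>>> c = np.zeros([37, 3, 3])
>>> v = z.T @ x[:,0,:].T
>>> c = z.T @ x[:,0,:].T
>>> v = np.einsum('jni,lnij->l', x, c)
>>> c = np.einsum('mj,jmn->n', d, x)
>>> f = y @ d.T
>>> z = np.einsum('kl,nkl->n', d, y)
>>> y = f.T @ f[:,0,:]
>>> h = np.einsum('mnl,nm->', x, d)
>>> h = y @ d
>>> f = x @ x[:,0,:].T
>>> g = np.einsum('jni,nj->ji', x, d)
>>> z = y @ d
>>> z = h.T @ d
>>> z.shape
(37, 2, 37)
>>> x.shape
(37, 2, 5)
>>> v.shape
(7,)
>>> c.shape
(5,)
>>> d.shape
(2, 37)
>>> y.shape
(2, 2, 2)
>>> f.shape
(37, 2, 37)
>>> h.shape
(2, 2, 37)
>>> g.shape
(37, 5)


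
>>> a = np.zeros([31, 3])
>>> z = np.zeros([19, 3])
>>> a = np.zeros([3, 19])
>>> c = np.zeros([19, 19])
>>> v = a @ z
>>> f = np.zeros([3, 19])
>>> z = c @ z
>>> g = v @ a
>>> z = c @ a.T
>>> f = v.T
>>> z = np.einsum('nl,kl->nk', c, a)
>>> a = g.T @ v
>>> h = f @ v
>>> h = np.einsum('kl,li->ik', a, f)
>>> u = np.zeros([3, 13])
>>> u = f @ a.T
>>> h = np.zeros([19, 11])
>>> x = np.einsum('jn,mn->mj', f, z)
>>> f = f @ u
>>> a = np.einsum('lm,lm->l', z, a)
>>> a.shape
(19,)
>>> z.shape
(19, 3)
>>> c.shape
(19, 19)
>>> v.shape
(3, 3)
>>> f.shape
(3, 19)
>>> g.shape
(3, 19)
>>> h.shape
(19, 11)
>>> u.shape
(3, 19)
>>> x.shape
(19, 3)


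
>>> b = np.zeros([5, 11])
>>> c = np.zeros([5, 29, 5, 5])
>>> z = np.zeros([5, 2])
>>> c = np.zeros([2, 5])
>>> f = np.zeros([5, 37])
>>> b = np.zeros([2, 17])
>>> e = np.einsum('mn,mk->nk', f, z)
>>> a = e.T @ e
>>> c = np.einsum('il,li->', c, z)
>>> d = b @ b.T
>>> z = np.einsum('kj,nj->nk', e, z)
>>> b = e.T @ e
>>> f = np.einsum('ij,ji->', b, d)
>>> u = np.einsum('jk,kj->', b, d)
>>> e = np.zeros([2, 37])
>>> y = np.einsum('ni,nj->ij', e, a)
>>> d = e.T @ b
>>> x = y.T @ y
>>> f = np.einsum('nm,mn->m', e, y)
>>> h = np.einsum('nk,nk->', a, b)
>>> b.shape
(2, 2)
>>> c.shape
()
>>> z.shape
(5, 37)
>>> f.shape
(37,)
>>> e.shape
(2, 37)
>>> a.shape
(2, 2)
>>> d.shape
(37, 2)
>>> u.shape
()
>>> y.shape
(37, 2)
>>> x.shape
(2, 2)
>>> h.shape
()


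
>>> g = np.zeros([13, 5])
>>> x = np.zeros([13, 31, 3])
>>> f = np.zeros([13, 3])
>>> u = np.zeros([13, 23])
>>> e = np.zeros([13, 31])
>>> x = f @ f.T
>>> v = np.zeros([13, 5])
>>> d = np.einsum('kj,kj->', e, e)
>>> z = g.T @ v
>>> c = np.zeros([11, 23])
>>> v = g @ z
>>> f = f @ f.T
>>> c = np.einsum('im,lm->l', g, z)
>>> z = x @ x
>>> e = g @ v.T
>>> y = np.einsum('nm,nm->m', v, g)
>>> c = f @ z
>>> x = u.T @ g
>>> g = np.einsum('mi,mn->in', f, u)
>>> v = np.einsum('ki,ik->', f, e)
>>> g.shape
(13, 23)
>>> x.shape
(23, 5)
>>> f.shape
(13, 13)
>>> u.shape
(13, 23)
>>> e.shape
(13, 13)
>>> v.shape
()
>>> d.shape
()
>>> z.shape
(13, 13)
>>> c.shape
(13, 13)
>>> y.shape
(5,)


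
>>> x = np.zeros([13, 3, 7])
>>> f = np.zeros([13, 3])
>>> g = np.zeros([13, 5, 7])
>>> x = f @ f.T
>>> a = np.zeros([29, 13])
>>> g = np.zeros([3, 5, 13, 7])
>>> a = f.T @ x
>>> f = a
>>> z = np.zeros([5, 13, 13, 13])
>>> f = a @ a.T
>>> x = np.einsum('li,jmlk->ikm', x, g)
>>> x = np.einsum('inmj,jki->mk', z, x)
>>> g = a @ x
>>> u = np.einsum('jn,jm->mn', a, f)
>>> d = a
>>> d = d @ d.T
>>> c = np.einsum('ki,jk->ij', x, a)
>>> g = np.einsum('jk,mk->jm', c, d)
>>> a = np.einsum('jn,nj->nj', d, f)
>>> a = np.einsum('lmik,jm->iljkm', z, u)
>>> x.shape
(13, 7)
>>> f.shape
(3, 3)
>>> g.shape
(7, 3)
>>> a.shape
(13, 5, 3, 13, 13)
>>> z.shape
(5, 13, 13, 13)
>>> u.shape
(3, 13)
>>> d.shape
(3, 3)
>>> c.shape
(7, 3)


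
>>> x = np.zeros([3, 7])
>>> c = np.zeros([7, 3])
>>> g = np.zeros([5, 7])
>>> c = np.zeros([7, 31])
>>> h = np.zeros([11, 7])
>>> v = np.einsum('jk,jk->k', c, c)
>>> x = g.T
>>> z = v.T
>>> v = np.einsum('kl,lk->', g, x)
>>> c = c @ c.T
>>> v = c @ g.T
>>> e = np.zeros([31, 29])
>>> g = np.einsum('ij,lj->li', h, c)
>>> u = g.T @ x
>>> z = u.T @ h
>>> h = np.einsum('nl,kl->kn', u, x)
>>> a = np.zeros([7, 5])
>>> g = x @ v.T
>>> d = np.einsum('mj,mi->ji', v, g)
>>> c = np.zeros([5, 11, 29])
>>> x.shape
(7, 5)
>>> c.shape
(5, 11, 29)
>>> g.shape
(7, 7)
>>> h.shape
(7, 11)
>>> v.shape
(7, 5)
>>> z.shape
(5, 7)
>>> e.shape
(31, 29)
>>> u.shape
(11, 5)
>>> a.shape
(7, 5)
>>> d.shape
(5, 7)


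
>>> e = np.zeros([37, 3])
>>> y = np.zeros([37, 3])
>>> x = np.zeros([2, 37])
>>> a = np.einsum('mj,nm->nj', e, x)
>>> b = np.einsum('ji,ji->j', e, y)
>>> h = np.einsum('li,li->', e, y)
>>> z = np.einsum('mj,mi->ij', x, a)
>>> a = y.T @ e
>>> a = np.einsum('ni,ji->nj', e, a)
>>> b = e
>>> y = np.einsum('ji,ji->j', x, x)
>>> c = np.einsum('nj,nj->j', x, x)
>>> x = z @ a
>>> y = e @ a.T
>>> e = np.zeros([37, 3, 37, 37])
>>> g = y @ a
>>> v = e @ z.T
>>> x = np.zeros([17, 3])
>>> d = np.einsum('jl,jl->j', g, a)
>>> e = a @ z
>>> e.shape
(37, 37)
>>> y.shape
(37, 37)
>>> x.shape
(17, 3)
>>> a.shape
(37, 3)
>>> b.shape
(37, 3)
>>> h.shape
()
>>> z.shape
(3, 37)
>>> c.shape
(37,)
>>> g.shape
(37, 3)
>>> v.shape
(37, 3, 37, 3)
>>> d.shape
(37,)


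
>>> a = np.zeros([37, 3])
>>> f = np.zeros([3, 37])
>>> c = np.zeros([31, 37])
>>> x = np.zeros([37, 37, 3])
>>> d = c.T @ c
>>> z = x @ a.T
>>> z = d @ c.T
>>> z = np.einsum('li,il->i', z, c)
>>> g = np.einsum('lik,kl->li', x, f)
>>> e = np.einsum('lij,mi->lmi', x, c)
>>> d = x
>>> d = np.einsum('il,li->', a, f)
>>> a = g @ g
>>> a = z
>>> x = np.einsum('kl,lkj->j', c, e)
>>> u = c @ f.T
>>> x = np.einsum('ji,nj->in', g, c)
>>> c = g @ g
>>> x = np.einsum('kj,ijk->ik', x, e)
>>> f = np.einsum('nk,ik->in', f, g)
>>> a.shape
(31,)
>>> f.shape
(37, 3)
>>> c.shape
(37, 37)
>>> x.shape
(37, 37)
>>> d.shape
()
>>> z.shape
(31,)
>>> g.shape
(37, 37)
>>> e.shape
(37, 31, 37)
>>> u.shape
(31, 3)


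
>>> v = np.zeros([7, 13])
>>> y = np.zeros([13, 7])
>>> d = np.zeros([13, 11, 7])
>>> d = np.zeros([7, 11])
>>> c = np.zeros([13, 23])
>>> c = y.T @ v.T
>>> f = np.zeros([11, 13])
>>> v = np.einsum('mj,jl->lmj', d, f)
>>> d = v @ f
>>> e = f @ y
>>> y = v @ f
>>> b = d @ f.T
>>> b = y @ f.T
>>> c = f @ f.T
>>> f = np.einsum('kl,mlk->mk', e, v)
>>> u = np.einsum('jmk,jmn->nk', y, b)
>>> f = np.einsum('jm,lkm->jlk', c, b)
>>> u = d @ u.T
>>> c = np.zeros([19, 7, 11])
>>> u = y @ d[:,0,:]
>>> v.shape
(13, 7, 11)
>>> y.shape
(13, 7, 13)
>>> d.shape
(13, 7, 13)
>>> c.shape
(19, 7, 11)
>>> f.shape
(11, 13, 7)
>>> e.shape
(11, 7)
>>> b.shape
(13, 7, 11)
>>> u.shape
(13, 7, 13)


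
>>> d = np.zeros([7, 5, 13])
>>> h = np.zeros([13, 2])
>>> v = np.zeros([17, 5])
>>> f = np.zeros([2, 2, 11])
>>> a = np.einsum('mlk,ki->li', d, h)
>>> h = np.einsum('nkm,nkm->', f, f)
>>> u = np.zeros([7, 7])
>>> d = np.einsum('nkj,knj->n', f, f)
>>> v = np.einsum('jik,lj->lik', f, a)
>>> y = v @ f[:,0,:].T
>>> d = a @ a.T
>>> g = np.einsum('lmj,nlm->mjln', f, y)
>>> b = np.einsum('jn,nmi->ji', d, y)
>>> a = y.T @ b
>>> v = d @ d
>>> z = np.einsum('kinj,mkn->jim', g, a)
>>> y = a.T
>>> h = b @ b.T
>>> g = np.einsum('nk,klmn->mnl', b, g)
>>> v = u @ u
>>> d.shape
(5, 5)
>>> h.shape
(5, 5)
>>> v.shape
(7, 7)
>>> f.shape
(2, 2, 11)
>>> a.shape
(2, 2, 2)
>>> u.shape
(7, 7)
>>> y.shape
(2, 2, 2)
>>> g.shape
(2, 5, 11)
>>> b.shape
(5, 2)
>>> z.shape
(5, 11, 2)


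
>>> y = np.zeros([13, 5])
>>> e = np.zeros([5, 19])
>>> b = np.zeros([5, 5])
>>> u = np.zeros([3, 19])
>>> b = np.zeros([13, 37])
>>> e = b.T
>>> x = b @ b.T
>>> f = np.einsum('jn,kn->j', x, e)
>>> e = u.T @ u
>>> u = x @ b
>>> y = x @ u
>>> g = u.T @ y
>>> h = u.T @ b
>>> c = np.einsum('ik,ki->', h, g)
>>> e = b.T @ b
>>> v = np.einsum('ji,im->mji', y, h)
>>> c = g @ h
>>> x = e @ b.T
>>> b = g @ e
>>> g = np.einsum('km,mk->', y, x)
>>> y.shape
(13, 37)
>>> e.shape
(37, 37)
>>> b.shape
(37, 37)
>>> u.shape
(13, 37)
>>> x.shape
(37, 13)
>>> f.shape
(13,)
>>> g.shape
()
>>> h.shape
(37, 37)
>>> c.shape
(37, 37)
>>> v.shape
(37, 13, 37)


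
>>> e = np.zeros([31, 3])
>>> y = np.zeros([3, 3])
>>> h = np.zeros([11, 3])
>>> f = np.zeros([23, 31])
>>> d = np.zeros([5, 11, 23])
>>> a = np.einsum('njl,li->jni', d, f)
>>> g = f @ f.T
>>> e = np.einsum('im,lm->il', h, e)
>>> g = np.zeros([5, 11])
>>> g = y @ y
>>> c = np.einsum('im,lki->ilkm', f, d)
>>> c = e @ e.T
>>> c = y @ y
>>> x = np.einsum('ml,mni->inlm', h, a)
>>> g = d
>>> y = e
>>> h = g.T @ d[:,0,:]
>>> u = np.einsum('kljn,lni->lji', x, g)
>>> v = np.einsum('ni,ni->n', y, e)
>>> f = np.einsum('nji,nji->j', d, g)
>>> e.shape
(11, 31)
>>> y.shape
(11, 31)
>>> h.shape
(23, 11, 23)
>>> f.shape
(11,)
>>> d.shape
(5, 11, 23)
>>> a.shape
(11, 5, 31)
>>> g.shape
(5, 11, 23)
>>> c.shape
(3, 3)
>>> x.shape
(31, 5, 3, 11)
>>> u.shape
(5, 3, 23)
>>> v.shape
(11,)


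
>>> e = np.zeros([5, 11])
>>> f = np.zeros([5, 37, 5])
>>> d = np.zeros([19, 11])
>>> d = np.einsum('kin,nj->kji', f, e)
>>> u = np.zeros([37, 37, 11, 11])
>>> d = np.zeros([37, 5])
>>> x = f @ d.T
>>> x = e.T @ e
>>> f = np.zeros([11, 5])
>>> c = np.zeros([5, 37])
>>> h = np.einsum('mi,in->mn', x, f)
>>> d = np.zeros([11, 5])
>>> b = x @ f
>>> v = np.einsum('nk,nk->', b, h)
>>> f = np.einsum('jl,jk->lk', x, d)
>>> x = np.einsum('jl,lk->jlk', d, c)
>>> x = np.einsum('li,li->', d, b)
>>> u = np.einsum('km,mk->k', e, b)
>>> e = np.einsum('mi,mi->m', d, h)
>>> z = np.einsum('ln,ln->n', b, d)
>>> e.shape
(11,)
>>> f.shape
(11, 5)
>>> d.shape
(11, 5)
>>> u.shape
(5,)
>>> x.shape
()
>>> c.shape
(5, 37)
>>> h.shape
(11, 5)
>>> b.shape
(11, 5)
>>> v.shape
()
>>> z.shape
(5,)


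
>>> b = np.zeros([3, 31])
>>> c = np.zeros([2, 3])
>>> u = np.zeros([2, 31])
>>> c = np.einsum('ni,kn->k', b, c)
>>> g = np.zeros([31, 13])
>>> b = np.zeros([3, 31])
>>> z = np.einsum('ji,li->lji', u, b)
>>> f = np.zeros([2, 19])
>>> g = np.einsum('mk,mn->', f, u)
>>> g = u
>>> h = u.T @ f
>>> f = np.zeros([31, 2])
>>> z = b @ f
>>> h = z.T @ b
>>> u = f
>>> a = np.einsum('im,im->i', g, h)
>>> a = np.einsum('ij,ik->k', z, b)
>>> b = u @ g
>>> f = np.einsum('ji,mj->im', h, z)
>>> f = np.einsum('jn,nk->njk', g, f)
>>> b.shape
(31, 31)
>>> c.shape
(2,)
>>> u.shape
(31, 2)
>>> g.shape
(2, 31)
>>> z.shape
(3, 2)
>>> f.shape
(31, 2, 3)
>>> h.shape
(2, 31)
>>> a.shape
(31,)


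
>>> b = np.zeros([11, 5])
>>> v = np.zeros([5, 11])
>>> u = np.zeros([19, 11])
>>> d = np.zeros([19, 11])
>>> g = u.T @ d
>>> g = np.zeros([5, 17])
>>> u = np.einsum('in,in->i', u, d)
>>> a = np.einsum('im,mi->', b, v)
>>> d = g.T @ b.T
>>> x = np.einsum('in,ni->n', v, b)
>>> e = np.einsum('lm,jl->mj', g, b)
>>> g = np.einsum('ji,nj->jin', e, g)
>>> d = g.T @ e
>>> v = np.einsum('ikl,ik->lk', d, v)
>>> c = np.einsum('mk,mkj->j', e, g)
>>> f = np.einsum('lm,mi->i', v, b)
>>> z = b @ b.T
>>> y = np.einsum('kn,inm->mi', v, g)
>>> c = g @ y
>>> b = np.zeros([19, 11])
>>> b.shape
(19, 11)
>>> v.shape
(11, 11)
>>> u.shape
(19,)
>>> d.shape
(5, 11, 11)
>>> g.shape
(17, 11, 5)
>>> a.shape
()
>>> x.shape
(11,)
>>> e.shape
(17, 11)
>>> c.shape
(17, 11, 17)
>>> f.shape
(5,)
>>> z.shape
(11, 11)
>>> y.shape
(5, 17)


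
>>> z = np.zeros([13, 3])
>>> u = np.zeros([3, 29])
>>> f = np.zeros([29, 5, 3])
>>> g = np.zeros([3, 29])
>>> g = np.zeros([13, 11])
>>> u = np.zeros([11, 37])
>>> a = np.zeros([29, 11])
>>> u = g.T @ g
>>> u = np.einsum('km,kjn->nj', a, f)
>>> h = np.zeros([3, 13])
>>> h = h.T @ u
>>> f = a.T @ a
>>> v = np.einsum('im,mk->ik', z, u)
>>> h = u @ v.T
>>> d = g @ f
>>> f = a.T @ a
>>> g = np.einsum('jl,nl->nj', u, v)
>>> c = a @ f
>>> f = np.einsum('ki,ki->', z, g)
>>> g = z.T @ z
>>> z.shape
(13, 3)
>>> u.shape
(3, 5)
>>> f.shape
()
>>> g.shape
(3, 3)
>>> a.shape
(29, 11)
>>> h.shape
(3, 13)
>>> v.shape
(13, 5)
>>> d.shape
(13, 11)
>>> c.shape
(29, 11)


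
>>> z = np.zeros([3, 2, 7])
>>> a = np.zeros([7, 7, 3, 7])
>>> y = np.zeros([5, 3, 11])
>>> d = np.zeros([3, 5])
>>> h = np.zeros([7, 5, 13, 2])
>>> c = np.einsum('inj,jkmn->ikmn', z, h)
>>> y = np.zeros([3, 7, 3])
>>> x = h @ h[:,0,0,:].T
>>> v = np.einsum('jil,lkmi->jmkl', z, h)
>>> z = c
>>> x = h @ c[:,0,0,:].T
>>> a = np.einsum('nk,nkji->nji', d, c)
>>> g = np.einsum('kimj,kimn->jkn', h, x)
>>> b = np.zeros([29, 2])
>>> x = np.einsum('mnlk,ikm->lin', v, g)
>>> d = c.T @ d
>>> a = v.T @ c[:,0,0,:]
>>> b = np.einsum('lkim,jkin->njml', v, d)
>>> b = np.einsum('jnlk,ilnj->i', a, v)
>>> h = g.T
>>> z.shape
(3, 5, 13, 2)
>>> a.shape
(7, 5, 13, 2)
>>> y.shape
(3, 7, 3)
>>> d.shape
(2, 13, 5, 5)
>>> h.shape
(3, 7, 2)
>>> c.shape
(3, 5, 13, 2)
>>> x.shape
(5, 2, 13)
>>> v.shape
(3, 13, 5, 7)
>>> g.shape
(2, 7, 3)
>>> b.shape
(3,)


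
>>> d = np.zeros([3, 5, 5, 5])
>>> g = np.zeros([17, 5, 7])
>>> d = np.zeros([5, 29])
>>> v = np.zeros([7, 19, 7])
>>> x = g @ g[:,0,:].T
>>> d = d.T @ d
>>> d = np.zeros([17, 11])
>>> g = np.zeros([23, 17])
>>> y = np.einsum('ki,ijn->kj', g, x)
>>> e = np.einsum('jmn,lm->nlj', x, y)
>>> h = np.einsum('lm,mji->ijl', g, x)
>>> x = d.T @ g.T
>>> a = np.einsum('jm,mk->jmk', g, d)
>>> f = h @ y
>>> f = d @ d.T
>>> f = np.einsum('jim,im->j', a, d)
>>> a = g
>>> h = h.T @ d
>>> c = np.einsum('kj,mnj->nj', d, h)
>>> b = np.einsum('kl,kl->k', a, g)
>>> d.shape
(17, 11)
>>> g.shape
(23, 17)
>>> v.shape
(7, 19, 7)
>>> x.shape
(11, 23)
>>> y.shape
(23, 5)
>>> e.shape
(17, 23, 17)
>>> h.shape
(23, 5, 11)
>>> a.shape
(23, 17)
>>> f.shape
(23,)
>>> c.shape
(5, 11)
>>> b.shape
(23,)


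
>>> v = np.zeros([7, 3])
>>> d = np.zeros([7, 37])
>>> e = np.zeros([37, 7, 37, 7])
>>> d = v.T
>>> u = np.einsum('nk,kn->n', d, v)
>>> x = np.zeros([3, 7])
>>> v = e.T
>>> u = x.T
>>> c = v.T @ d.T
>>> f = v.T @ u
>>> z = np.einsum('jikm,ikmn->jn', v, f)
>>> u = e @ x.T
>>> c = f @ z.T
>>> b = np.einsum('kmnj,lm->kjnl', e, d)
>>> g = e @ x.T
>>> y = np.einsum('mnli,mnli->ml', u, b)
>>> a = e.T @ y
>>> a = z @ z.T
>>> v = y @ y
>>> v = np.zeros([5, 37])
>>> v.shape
(5, 37)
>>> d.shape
(3, 7)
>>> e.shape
(37, 7, 37, 7)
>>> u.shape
(37, 7, 37, 3)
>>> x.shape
(3, 7)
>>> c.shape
(37, 7, 37, 7)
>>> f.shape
(37, 7, 37, 3)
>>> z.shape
(7, 3)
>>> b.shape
(37, 7, 37, 3)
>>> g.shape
(37, 7, 37, 3)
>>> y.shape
(37, 37)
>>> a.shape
(7, 7)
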